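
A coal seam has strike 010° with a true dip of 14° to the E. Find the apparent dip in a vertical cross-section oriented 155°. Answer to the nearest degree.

8°

Angle between strike (010°) and section (155°): β = 35°.
tan(apparent dip) = tan 14° · sin 35° = 0.1430
apparent dip = arctan 0.1430 = 8.14°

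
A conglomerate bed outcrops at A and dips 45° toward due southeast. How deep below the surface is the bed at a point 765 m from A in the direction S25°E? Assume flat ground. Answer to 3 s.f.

The hole lies 20° from the dip direction, so the down-dip offset is 765 × cos 20° = 718.86 m.
Depth = down-dip offset × tan(dip) = 718.86 × tan 45° = 718.86 × 1.0000
Depth = 718.86 m

719 m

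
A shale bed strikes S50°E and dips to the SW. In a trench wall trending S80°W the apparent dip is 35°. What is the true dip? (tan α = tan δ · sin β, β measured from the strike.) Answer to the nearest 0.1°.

β = acute angle between strike S50°E and section S80°W = 50°.
tan δ = tan α / sin β = tan 35° / sin 50° = 0.7002 / 0.7660 = 0.9141
true dip = arctan 0.9141 = 42.43°

42.4°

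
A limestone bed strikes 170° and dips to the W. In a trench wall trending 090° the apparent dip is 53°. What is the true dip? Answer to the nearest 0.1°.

The section is 80° from the strike.
tan δ = tan α / sin β = tan 53° / sin 80° = 1.3270 / 0.9848 = 1.3475
true dip = arctan 1.3475 = 53.42°

53.4°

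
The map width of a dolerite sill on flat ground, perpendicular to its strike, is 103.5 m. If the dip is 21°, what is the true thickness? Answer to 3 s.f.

True thickness t = w · sin(dip) = 103.5 × sin 21°
t = 103.5 × 0.3584 = 37.091 m

37.1 m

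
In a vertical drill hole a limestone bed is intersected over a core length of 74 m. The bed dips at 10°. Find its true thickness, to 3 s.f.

True thickness t = h · cos(dip) = 74 × cos 10°
t = 74 × 0.9848 = 72.876 m

72.9 m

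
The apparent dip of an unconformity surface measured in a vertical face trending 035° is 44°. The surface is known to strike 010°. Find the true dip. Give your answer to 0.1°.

66.4°

The section is 25° from the strike.
tan δ = tan α / sin β = tan 44° / sin 25° = 0.9657 / 0.4226 = 2.2850
true dip = arctan 2.2850 = 66.36°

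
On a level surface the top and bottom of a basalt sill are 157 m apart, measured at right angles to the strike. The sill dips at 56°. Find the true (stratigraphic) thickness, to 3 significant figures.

True thickness t = w · sin(dip) = 157 × sin 56°
t = 157 × 0.8290 = 130.159 m

130 m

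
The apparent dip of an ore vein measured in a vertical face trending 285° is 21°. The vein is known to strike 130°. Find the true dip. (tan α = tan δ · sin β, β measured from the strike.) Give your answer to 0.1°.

42.2°

β = acute angle between strike 130° and section 285° = 25°.
tan δ = tan α / sin β = tan 21° / sin 25° = 0.3839 / 0.4226 = 0.9083
δ = arctan(0.9083) = 42.25°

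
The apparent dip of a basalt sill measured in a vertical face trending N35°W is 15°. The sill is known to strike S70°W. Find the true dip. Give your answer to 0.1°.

15.5°

β = acute angle between strike S70°W and section N35°W = 75°.
tan(true dip) = tan 15° / sin 75° = 0.2774
true dip = arctan 0.2774 = 15.50°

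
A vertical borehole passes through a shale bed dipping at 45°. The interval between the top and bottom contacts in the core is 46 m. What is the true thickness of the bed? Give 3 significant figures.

True thickness t = h · cos(dip) = 46 × cos 45°
t = 46 × 0.7071 = 32.527 m

32.5 m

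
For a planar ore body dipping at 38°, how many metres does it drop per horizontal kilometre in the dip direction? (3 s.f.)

781 m

drop per km = 1000 × tan 38° = 1000 × 0.7813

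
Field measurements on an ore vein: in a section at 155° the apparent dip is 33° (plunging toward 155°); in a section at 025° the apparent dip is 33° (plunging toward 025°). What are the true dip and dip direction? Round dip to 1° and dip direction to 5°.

Each apparent-dip line lies in the plane. As unit vectors (x east, y north, z up), v₁ plunges 33°→155° and v₂ plunges 33°→025°.
n = v₁ × v₂ = (0.828, 0.000, 0.539) (taken with n_z > 0).
True dip = arccos(n_z / |n|) = arccos(0.5454) = 56.9°.
Dip direction = atan2(0.828, 0.000) = 90° (azimuth of n's horizontal projection).

true dip 57°, dip direction 090°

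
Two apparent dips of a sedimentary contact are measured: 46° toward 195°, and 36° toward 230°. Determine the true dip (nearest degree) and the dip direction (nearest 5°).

true dip 47°, dip direction 185°

Represent each trace as a vector plunging at its apparent dip toward its trend (east-north-up frame): v₁ = (-0.180, -0.671, -0.719), v₂ = (-0.620, -0.520, -0.588).
The plane normal is n = v₁ × v₂ ∝ (-0.020, -0.340, 0.322).
tan δ = √(n_x²+n_y²)/n_z = 0.341/0.322, so δ = 46.6°.
The horizontal component of n points toward azimuth atan2(n_x, n_y) = 183°, the dip direction.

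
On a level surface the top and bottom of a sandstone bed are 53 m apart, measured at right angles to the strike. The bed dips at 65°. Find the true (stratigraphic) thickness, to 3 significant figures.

True thickness t = w · sin(dip) = 53 × sin 65°
t = 53 × 0.9063 = 48.034 m

48.0 m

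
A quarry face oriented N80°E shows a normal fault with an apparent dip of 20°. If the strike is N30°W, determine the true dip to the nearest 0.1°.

The section is 70° from the strike.
tan(true dip) = tan 20° / sin 70° = 0.3873
true dip = arctan 0.3873 = 21.17°

21.2°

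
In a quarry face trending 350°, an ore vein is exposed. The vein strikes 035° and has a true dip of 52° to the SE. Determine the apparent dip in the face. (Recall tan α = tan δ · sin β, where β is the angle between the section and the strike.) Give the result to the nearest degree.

42°

Angle between strike (035°) and section (350°): β = 45°.
tan α = tan 52° × sin 45° = 1.2799 × 0.7071 = 0.9051
apparent dip = arctan 0.9051 = 42.15°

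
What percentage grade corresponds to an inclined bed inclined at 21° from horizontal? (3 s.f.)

grade % = 100 × tan 21° = 100 × 0.3839

38.4%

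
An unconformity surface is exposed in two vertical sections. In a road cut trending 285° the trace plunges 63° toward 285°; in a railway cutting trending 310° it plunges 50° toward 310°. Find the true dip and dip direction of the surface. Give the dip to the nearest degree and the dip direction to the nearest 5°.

The two traces are lines in the plane: v₁ = (sin 285°·cos 63°, cos 285°·cos 63°, −sin 63°), v₂ = (sin 310°·cos 50°, cos 310°·cos 50°, −sin 50°).
n = v₁ × v₂ = (-0.278, -0.103, 0.123) (taken with n_z > 0).
Dip δ = arctan(|n_h|/n_z) = arctan(0.297/0.123) = 67.4°.
Dip direction = azimuth of (n_x, n_y) = atan2(-0.278, -0.103) = 250°.

true dip 67°, dip direction 250°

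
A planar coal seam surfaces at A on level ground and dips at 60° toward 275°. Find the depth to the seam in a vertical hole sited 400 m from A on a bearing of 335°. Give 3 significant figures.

346 m

The hole lies 60° from the dip direction, so the down-dip offset is 400 × cos 60° = 200.00 m.
Depth = down-dip offset × tan(dip) = 200.00 × tan 60° = 200.00 × 1.7321
Depth = 346.41 m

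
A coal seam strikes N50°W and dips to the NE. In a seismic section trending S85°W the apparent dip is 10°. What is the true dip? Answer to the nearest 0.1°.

14.0°

The section is 45° from the strike.
tan δ = tan α / sin β = tan 10° / sin 45° = 0.1763 / 0.7071 = 0.2494
δ = arctan(0.2494) = 14.00°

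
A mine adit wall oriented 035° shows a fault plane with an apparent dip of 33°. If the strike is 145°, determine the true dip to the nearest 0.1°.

The section is 70° from the strike.
tan δ = tan α / sin β = tan 33° / sin 70° = 0.6494 / 0.9397 = 0.6911
true dip = arctan 0.6911 = 34.65°

34.6°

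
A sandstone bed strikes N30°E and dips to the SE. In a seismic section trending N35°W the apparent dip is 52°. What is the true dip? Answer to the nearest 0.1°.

β = acute angle between strike N30°E and section N35°W = 65°.
tan δ = tan α / sin β = tan 52° / sin 65° = 1.2799 / 0.9063 = 1.4123
true dip = arctan 1.4123 = 54.70°

54.7°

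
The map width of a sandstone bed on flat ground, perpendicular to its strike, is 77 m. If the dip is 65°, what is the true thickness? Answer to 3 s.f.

69.8 m

True thickness t = w · sin(dip) = 77 × sin 65°
t = 77 × 0.9063 = 69.786 m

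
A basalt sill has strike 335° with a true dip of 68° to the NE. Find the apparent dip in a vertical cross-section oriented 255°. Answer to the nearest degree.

68°

The strike is 335° and the section trends 255°; the acute angle between them is β = 80°.
tan α = tan 68° × sin 80° = 2.4751 × 0.9848 = 2.4375
α = arctan(2.4375) = 67.69°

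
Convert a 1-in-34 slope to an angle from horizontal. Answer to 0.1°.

tan θ = 1/34 = 0.0294
θ = arctan(0.0294) = 1.68°

1.7°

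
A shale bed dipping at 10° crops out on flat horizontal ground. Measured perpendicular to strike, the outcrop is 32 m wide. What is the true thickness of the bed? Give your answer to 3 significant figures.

True thickness t = w · sin(dip) = 32 × sin 10°
t = 32 × 0.1736 = 5.557 m

5.56 m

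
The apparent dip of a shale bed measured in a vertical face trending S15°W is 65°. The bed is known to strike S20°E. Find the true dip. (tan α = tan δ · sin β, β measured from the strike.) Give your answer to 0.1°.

75.0°

β = acute angle between strike S20°E and section S15°W = 35°.
tan δ = tan α / sin β = tan 65° / sin 35° = 2.1445 / 0.5736 = 3.7388
δ = arctan(3.7388) = 75.03°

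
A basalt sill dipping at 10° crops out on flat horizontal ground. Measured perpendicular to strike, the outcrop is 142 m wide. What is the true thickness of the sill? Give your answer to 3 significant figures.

24.7 m

True thickness t = w · sin(dip) = 142 × sin 10°
t = 142 × 0.1736 = 24.658 m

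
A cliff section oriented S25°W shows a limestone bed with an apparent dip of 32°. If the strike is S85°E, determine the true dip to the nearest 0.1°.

β = acute angle between strike S85°E and section S25°W = 70°.
tan(true dip) = tan 32° / sin 70° = 0.6650
true dip = arctan 0.6650 = 33.62°

33.6°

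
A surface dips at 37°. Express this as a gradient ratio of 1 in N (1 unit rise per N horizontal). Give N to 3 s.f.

1 : N means tan θ = 1/N, so N = 1/tan 37° = 1/0.7536

1 in 1.33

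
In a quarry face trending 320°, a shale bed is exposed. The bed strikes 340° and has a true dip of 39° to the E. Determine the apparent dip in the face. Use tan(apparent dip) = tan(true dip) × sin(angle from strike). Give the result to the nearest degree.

15°

The strike is 340° and the section trends 320°; the acute angle between them is β = 20°.
tan α = tan 39° × sin 20° = 0.8098 × 0.3420 = 0.2770
α = arctan(0.2770) = 15.48°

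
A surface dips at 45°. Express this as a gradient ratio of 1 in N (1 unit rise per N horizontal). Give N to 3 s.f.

1 : N means tan θ = 1/N, so N = 1/tan 45° = 1/1.0000

1 in 1.00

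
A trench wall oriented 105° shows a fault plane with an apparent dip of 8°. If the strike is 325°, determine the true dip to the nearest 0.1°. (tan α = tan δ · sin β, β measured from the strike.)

12.3°

The section is 40° from the strike.
tan(true dip) = tan 8° / sin 40° = 0.2186
δ = arctan(0.2186) = 12.33°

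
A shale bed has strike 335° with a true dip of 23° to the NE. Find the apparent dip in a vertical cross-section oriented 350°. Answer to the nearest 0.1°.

6.3°

The strike is 335° and the section trends 350°; the acute angle between them is β = 15°.
tan(apparent dip) = tan 23° · sin 15° = 0.1099
apparent dip = arctan 0.1099 = 6.27°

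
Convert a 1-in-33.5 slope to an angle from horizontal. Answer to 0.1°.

1.7°

tan θ = 1/33.5 = 0.0299
θ = arctan(0.0299) = 1.71°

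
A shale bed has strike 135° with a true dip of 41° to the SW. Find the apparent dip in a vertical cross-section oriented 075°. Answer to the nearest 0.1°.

Angle between strike (135°) and section (075°): β = 60°.
tan(apparent dip) = tan 41° · sin 60° = 0.7528
apparent dip = arctan 0.7528 = 36.97°

37.0°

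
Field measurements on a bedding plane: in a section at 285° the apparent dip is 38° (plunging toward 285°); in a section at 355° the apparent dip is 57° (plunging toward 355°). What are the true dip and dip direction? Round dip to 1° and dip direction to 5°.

Each apparent-dip line lies in the plane. As unit vectors (x east, y north, z up), v₁ plunges 38°→285° and v₂ plunges 57°→355°.
The plane normal is n = v₁ × v₂ ∝ (-0.163, 0.609, 0.403).
tan δ = √(n_x²+n_y²)/n_z = 0.631/0.403, so δ = 57.4°.
The horizontal component of n points toward azimuth atan2(n_x, n_y) = 345°, the dip direction.

true dip 57°, dip direction 345°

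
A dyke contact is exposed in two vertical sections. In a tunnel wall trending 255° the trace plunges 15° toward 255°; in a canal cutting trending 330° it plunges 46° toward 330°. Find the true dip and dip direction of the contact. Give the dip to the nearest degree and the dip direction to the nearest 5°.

true dip 46°, dip direction 330°

Each apparent-dip line lies in the plane. As unit vectors (x east, y north, z up), v₁ plunges 15°→255° and v₂ plunges 46°→330°.
Cross product v₁ × v₂ gives the pole to the plane: n ∝ (-0.336, 0.581, 0.648).
True dip = arccos(n_z / |n|) = arccos(0.6947) = 46.0°.
The horizontal component of n points toward azimuth atan2(n_x, n_y) = 330°, the dip direction.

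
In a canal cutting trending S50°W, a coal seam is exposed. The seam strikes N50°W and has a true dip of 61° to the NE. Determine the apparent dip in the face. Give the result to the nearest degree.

The section lies 80° from the strike.
tan(apparent dip) = tan 61° · sin 80° = 1.7766
α = arctan(1.7766) = 60.63°

61°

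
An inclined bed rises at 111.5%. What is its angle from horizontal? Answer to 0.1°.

48.1°

tan θ = 111.5/100 = 1.1150
θ = arctan(1.1150) = 48.11°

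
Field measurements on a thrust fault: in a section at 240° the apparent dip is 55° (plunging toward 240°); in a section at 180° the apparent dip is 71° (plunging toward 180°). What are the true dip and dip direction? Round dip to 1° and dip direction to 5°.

true dip 71°, dip direction 180°

Represent each trace as a vector plunging at its apparent dip toward its trend (east-north-up frame): v₁ = (-0.497, -0.287, -0.819), v₂ = (0.000, -0.326, -0.946).
Cross product v₁ × v₂ gives the pole to the plane: n ∝ (0.004, -0.470, 0.162).
Dip δ = arctan(|n_h|/n_z) = arctan(0.470/0.162) = 71.0°.
Dip direction = atan2(0.004, -0.470) = 179° (azimuth of n's horizontal projection).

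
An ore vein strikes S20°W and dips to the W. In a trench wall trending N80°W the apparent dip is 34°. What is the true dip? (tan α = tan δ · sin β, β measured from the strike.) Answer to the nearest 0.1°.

34.4°

The section is 80° from the strike.
tan(true dip) = tan 34° / sin 80° = 0.6849
δ = arctan(0.6849) = 34.41°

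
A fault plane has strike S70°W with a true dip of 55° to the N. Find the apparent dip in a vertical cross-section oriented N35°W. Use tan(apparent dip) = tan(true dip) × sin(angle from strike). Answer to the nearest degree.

54°

The section lies 75° from the strike.
tan(apparent dip) = tan 55° · sin 75° = 1.3795
α = arctan(1.3795) = 54.06°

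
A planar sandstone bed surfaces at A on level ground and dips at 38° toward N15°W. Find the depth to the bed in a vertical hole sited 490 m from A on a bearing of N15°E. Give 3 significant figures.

332 m

The hole lies 30° from the dip direction, so the down-dip offset is 490 × cos 30° = 424.35 m.
Depth = down-dip offset × tan(dip) = 424.35 × tan 38° = 424.35 × 0.7813
Depth = 331.54 m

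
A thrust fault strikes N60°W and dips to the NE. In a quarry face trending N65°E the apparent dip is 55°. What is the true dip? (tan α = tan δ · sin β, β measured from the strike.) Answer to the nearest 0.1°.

The section is 55° from the strike.
tan δ = tan α / sin β = tan 55° / sin 55° = 1.4281 / 0.8192 = 1.7434
true dip = arctan 1.7434 = 60.16°

60.2°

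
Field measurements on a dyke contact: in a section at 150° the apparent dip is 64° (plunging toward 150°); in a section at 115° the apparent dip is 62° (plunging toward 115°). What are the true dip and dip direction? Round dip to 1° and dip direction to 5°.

Represent each trace as a vector plunging at its apparent dip toward its trend (east-north-up frame): v₁ = (0.219, -0.380, -0.899), v₂ = (0.425, -0.198, -0.883).
Cross product v₁ × v₂ gives the pole to the plane: n ∝ (0.157, -0.189, 0.118).
True dip = arccos(n_z / |n|) = arccos(0.4333) = 64.3°.
Dip direction = azimuth of (n_x, n_y) = atan2(0.157, -0.189) = 140°.

true dip 64°, dip direction 140°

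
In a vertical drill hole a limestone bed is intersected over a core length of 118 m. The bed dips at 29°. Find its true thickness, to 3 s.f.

103 m

True thickness t = h · cos(dip) = 118 × cos 29°
t = 118 × 0.8746 = 103.205 m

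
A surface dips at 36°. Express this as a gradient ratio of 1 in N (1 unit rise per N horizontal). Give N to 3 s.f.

1 in 1.38

1 : N means tan θ = 1/N, so N = 1/tan 36° = 1/0.7265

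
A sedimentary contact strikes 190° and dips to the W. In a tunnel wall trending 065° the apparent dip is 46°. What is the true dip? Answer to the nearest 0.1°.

51.7°

β = acute angle between strike 190° and section 065° = 55°.
tan(true dip) = tan 46° / sin 55° = 1.2641
δ = arctan(1.2641) = 51.65°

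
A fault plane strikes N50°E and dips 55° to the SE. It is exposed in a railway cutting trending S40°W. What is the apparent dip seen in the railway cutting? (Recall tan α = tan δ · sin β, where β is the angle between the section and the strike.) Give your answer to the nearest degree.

The section lies 10° from the strike.
tan α = tan 55° × sin 10° = 1.4281 × 0.1736 = 0.2480
apparent dip = arctan 0.2480 = 13.93°

14°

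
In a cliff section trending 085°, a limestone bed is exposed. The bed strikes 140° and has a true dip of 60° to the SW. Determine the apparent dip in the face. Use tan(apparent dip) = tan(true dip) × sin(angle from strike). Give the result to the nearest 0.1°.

54.8°

Angle between strike (140°) and section (085°): β = 55°.
tan(apparent dip) = tan 60° · sin 55° = 1.4188
apparent dip = arctan 1.4188 = 54.82°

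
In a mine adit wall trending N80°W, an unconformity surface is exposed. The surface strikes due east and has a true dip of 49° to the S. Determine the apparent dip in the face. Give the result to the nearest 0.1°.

The section lies 10° from the strike.
tan(apparent dip) = tan 49° · sin 10° = 0.1998
α = arctan(0.1998) = 11.30°

11.3°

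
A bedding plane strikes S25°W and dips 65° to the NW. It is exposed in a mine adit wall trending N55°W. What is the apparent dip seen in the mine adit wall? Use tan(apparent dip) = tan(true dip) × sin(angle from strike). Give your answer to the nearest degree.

The section lies 80° from the strike.
tan(apparent dip) = tan 65° · sin 80° = 2.1119
α = arctan(2.1119) = 64.66°

65°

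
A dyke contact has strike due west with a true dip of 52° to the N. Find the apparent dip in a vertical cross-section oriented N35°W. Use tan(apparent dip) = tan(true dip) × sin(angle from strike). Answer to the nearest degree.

46°

The strike is due west and the section trends N35°W; the acute angle between them is β = 55°.
tan α = tan 52° × sin 55° = 1.2799 × 0.8192 = 1.0485
α = arctan(1.0485) = 46.36°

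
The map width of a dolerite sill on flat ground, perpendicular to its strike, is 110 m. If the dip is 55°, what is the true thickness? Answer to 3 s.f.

90.1 m

True thickness t = w · sin(dip) = 110 × sin 55°
t = 110 × 0.8192 = 90.107 m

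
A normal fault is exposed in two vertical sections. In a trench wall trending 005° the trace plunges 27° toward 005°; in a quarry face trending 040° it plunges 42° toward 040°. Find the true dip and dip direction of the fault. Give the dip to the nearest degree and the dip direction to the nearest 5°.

Represent each trace as a vector plunging at its apparent dip toward its trend (east-north-up frame): v₁ = (0.078, 0.888, -0.454), v₂ = (0.478, 0.569, -0.669).
The plane normal is n = v₁ × v₂ ∝ (0.335, 0.165, 0.380).
True dip = arccos(n_z / |n|) = arccos(0.7127) = 44.5°.
Dip direction = atan2(0.335, 0.165) = 64° (azimuth of n's horizontal projection).

true dip 45°, dip direction 065°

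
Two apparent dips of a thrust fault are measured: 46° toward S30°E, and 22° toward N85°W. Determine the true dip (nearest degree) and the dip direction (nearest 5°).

Represent each trace as a vector plunging at its apparent dip toward its trend (east-north-up frame): v₁ = (0.347, -0.602, -0.719), v₂ = (-0.924, 0.081, -0.375).
n = v₁ × v₂ = (-0.283, -0.795, 0.528) (taken with n_z > 0).
Dip δ = arctan(|n_h|/n_z) = arctan(0.844/0.528) = 58.0°.
The horizontal component of n points toward azimuth atan2(n_x, n_y) = 200°, the dip direction.

true dip 58°, dip direction 200°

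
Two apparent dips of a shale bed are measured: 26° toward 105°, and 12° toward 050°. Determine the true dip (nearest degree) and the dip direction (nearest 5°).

true dip 26°, dip direction 115°

Each apparent-dip line lies in the plane. As unit vectors (x east, y north, z up), v₁ plunges 26°→105° and v₂ plunges 12°→050°.
The plane normal is n = v₁ × v₂ ∝ (0.324, -0.148, 0.720).
Dip δ = arctan(|n_h|/n_z) = arctan(0.356/0.720) = 26.3°.
Dip direction = azimuth of (n_x, n_y) = atan2(0.324, -0.148) = 115°.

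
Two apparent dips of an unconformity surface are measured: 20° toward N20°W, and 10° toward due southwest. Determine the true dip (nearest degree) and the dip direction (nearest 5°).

Represent each trace as a vector plunging at its apparent dip toward its trend (east-north-up frame): v₁ = (-0.321, 0.883, -0.342), v₂ = (-0.696, -0.696, -0.174).
n = v₁ × v₂ = (-0.392, 0.182, 0.839) (taken with n_z > 0).
True dip = arccos(n_z / |n|) = arccos(0.8890) = 27.2°.
Dip direction = azimuth of (n_x, n_y) = atan2(-0.392, 0.182) = 295°.

true dip 27°, dip direction 295°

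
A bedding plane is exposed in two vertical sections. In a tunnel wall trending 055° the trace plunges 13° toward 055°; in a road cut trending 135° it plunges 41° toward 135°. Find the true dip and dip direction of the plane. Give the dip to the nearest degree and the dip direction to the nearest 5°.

Each apparent-dip line lies in the plane. As unit vectors (x east, y north, z up), v₁ plunges 13°→055° and v₂ plunges 41°→135°.
Cross product v₁ × v₂ gives the pole to the plane: n ∝ (0.487, -0.404, 0.724).
tan δ = √(n_x²+n_y²)/n_z = 0.632/0.724, so δ = 41.1°.
Dip direction = azimuth of (n_x, n_y) = atan2(0.487, -0.404) = 130°.

true dip 41°, dip direction 130°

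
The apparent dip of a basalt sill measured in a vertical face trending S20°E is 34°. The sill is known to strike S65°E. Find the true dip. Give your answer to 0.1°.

The section is 45° from the strike.
tan δ = tan α / sin β = tan 34° / sin 45° = 0.6745 / 0.7071 = 0.9539
true dip = arctan 0.9539 = 43.65°

43.6°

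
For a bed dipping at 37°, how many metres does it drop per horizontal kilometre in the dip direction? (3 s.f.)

drop per km = 1000 × tan 37° = 1000 × 0.7536

754 m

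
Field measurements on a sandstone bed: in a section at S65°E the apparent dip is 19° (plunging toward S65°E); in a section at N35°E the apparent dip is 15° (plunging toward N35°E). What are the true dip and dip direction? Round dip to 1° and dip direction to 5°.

true dip 22°, dip direction 085°

Represent each trace as a vector plunging at its apparent dip toward its trend (east-north-up frame): v₁ = (0.857, -0.400, -0.326), v₂ = (0.554, 0.791, -0.259).
The plane normal is n = v₁ × v₂ ∝ (0.361, 0.041, 0.899).
Dip δ = arctan(|n_h|/n_z) = arctan(0.363/0.899) = 22.0°.
Dip direction = azimuth of (n_x, n_y) = atan2(0.361, 0.041) = 83°.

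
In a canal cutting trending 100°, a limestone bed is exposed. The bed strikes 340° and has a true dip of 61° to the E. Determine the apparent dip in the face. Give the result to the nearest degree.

The section lies 60° from the strike.
tan α = tan 61° × sin 60° = 1.8040 × 0.8660 = 1.5624
apparent dip = arctan 1.5624 = 57.38°

57°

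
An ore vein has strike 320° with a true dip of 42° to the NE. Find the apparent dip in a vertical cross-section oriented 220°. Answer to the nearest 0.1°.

41.6°

The section lies 80° from the strike.
tan α = tan 42° × sin 80° = 0.9004 × 0.9848 = 0.8867
α = arctan(0.8867) = 41.56°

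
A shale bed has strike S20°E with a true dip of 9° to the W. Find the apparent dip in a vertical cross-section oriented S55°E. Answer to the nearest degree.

Angle between strike (S20°E) and section (S55°E): β = 35°.
tan(apparent dip) = tan 9° · sin 35° = 0.0908
apparent dip = arctan 0.0908 = 5.19°

5°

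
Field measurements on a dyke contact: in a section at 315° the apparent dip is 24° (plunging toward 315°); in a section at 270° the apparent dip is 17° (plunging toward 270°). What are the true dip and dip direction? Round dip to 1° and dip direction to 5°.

The two traces are lines in the plane: v₁ = (sin 315°·cos 24°, cos 315°·cos 24°, −sin 24°), v₂ = (sin 270°·cos 17°, cos 270°·cos 17°, −sin 17°).
n = v₁ × v₂ = (-0.189, 0.200, 0.618) (taken with n_z > 0).
Dip δ = arctan(|n_h|/n_z) = arctan(0.275/0.618) = 24.0°.
Dip direction = atan2(-0.189, 0.200) = 317° (azimuth of n's horizontal projection).

true dip 24°, dip direction 315°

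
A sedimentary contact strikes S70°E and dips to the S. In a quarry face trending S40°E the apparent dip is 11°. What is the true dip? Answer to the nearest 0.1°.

β = acute angle between strike S70°E and section S40°E = 30°.
tan(true dip) = tan 11° / sin 30° = 0.3888
true dip = arctan 0.3888 = 21.24°

21.2°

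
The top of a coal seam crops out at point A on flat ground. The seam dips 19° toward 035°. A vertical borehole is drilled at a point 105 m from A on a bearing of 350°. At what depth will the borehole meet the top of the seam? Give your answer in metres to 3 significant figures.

25.6 m

The hole lies 45° from the dip direction, so the down-dip offset is 105 × cos 45° = 74.25 m.
Depth = down-dip offset × tan(dip) = 74.25 × tan 19° = 74.25 × 0.3443
Depth = 25.57 m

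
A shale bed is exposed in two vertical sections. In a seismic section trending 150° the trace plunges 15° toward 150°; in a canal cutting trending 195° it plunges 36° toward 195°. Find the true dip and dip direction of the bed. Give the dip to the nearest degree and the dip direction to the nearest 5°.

true dip 39°, dip direction 220°

The two traces are lines in the plane: v₁ = (sin 150°·cos 15°, cos 150°·cos 15°, −sin 15°), v₂ = (sin 195°·cos 36°, cos 195°·cos 36°, −sin 36°).
Cross product v₁ × v₂ gives the pole to the plane: n ∝ (-0.289, -0.338, 0.553).
Dip δ = arctan(|n_h|/n_z) = arctan(0.445/0.553) = 38.8°.
The horizontal component of n points toward azimuth atan2(n_x, n_y) = 221°, the dip direction.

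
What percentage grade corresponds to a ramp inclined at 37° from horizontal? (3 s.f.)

grade % = 100 × tan 37° = 100 × 0.7536

75.4%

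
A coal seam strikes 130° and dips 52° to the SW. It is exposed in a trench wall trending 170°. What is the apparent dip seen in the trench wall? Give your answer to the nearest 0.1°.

39.4°

The strike is 130° and the section trends 170°; the acute angle between them is β = 40°.
tan(apparent dip) = tan 52° · sin 40° = 0.8227
α = arctan(0.8227) = 39.45°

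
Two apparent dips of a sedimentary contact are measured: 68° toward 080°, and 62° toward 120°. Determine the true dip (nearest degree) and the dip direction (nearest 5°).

true dip 68°, dip direction 080°

Each apparent-dip line lies in the plane. As unit vectors (x east, y north, z up), v₁ plunges 68°→080° and v₂ plunges 62°→120°.
Cross product v₁ × v₂ gives the pole to the plane: n ∝ (0.275, 0.051, 0.113).
True dip = arccos(n_z / |n|) = arccos(0.3746) = 68.0°.
Dip direction = atan2(0.275, 0.051) = 79° (azimuth of n's horizontal projection).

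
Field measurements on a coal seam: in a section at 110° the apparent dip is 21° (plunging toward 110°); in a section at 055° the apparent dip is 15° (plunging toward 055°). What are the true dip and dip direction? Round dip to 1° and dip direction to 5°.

The two traces are lines in the plane: v₁ = (sin 110°·cos 21°, cos 110°·cos 21°, −sin 21°), v₂ = (sin 55°·cos 15°, cos 55°·cos 15°, −sin 15°).
n = v₁ × v₂ = (0.281, -0.056, 0.739) (taken with n_z > 0).
tan δ = √(n_x²+n_y²)/n_z = 0.287/0.739, so δ = 21.2°.
Dip direction = atan2(0.281, -0.056) = 101° (azimuth of n's horizontal projection).

true dip 21°, dip direction 100°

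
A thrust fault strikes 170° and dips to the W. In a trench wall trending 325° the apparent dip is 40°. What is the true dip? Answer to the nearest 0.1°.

The section is 25° from the strike.
tan δ = tan α / sin β = tan 40° / sin 25° = 0.8391 / 0.4226 = 1.9855
δ = arctan(1.9855) = 63.27°

63.3°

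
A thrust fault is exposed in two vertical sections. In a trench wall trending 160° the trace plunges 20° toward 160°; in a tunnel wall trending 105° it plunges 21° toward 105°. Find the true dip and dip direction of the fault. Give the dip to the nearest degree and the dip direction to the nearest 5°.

Represent each trace as a vector plunging at its apparent dip toward its trend (east-north-up frame): v₁ = (0.321, -0.883, -0.342), v₂ = (0.902, -0.242, -0.358).
Cross product v₁ × v₂ gives the pole to the plane: n ∝ (0.234, -0.193, 0.719).
Dip δ = arctan(|n_h|/n_z) = arctan(0.303/0.719) = 22.9°.
Dip direction = atan2(0.234, -0.193) = 130° (azimuth of n's horizontal projection).

true dip 23°, dip direction 130°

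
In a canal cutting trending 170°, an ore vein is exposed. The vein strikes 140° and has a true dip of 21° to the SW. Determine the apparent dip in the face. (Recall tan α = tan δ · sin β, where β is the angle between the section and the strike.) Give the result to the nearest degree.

Angle between strike (140°) and section (170°): β = 30°.
tan α = tan 21° × sin 30° = 0.3839 × 0.5000 = 0.1919
α = arctan(0.1919) = 10.86°

11°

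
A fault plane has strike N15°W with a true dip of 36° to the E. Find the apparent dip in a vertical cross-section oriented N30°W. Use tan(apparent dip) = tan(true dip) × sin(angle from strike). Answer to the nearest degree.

11°

The section lies 15° from the strike.
tan(apparent dip) = tan 36° · sin 15° = 0.1880
α = arctan(0.1880) = 10.65°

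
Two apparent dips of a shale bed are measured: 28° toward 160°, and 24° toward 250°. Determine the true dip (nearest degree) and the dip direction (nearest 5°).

The two traces are lines in the plane: v₁ = (sin 160°·cos 28°, cos 160°·cos 28°, −sin 28°), v₂ = (sin 250°·cos 24°, cos 250°·cos 24°, −sin 24°).
Cross product v₁ × v₂ gives the pole to the plane: n ∝ (-0.191, -0.526, 0.807).
tan δ = √(n_x²+n_y²)/n_z = 0.559/0.807, so δ = 34.7°.
The horizontal component of n points toward azimuth atan2(n_x, n_y) = 200°, the dip direction.

true dip 35°, dip direction 200°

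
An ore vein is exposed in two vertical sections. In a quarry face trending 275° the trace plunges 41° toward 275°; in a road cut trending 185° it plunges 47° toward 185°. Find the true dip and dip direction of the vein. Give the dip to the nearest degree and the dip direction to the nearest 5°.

The two traces are lines in the plane: v₁ = (sin 275°·cos 41°, cos 275°·cos 41°, −sin 41°), v₂ = (sin 185°·cos 47°, cos 185°·cos 47°, −sin 47°).
The plane normal is n = v₁ × v₂ ∝ (-0.494, -0.511, 0.515).
tan δ = √(n_x²+n_y²)/n_z = 0.711/0.515, so δ = 54.1°.
The horizontal component of n points toward azimuth atan2(n_x, n_y) = 224°, the dip direction.

true dip 54°, dip direction 225°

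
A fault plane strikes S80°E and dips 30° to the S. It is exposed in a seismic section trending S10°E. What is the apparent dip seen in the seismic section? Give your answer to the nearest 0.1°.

28.5°

The strike is S80°E and the section trends S10°E; the acute angle between them is β = 70°.
tan α = tan 30° × sin 70° = 0.5774 × 0.9397 = 0.5425
apparent dip = arctan 0.5425 = 28.48°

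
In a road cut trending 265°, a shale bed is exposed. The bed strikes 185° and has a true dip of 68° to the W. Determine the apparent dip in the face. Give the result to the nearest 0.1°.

67.7°

Angle between strike (185°) and section (265°): β = 80°.
tan(apparent dip) = tan 68° · sin 80° = 2.4375
α = arctan(2.4375) = 67.69°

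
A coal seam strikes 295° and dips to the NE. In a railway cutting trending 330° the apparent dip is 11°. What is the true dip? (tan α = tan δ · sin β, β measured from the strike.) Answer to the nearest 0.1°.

18.7°

The section is 35° from the strike.
tan δ = tan α / sin β = tan 11° / sin 35° = 0.1944 / 0.5736 = 0.3389
true dip = arctan 0.3389 = 18.72°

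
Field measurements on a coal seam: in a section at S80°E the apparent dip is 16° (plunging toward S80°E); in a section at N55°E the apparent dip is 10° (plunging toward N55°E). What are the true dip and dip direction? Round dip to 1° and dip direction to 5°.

The two traces are lines in the plane: v₁ = (sin 100°·cos 16°, cos 100°·cos 16°, −sin 16°), v₂ = (sin 55°·cos 10°, cos 55°·cos 10°, −sin 10°).
Cross product v₁ × v₂ gives the pole to the plane: n ∝ (0.185, -0.058, 0.669).
Dip δ = arctan(|n_h|/n_z) = arctan(0.194/0.669) = 16.1°.
Dip direction = atan2(0.185, -0.058) = 107° (azimuth of n's horizontal projection).

true dip 16°, dip direction 105°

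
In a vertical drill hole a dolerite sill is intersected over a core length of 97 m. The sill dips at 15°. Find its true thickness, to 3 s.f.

True thickness t = h · cos(dip) = 97 × cos 15°
t = 97 × 0.9659 = 93.695 m

93.7 m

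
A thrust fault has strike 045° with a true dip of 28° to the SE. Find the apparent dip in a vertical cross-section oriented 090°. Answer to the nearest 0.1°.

20.6°

The section lies 45° from the strike.
tan(apparent dip) = tan 28° · sin 45° = 0.3760
apparent dip = arctan 0.3760 = 20.61°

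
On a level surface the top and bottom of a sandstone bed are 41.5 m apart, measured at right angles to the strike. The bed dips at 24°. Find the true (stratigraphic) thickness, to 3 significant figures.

16.9 m

True thickness t = w · sin(dip) = 41.5 × sin 24°
t = 41.5 × 0.4067 = 16.880 m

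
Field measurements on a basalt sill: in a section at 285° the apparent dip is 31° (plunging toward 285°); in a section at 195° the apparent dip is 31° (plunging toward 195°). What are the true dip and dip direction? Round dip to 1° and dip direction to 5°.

true dip 40°, dip direction 240°

Represent each trace as a vector plunging at its apparent dip toward its trend (east-north-up frame): v₁ = (-0.828, 0.222, -0.515), v₂ = (-0.222, -0.828, -0.515).
Cross product v₁ × v₂ gives the pole to the plane: n ∝ (-0.541, -0.312, 0.735).
tan δ = √(n_x²+n_y²)/n_z = 0.624/0.735, so δ = 40.4°.
Dip direction = atan2(-0.541, -0.312) = 240° (azimuth of n's horizontal projection).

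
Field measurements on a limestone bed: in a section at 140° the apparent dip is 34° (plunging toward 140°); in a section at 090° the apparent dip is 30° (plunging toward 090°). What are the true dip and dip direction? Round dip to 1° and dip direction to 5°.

true dip 35°, dip direction 125°

Each apparent-dip line lies in the plane. As unit vectors (x east, y north, z up), v₁ plunges 34°→140° and v₂ plunges 30°→090°.
Cross product v₁ × v₂ gives the pole to the plane: n ∝ (0.318, -0.218, 0.550).
True dip = arccos(n_z / |n|) = arccos(0.8192) = 35.0°.
Dip direction = azimuth of (n_x, n_y) = atan2(0.318, -0.218) = 124°.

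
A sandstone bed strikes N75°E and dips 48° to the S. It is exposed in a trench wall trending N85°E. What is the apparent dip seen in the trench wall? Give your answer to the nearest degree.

Angle between strike (N75°E) and section (N85°E): β = 10°.
tan(apparent dip) = tan 48° · sin 10° = 0.1929
apparent dip = arctan 0.1929 = 10.92°

11°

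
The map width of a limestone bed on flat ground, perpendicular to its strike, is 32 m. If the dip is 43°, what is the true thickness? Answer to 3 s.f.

21.8 m

True thickness t = w · sin(dip) = 32 × sin 43°
t = 32 × 0.6820 = 21.824 m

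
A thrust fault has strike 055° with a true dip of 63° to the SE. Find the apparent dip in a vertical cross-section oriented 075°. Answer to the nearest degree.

Angle between strike (055°) and section (075°): β = 20°.
tan α = tan 63° × sin 20° = 1.9626 × 0.3420 = 0.6713
α = arctan(0.6713) = 33.87°

34°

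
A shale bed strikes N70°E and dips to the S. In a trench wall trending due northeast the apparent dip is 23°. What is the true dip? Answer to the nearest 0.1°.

45.1°

β = acute angle between strike N70°E and section due northeast = 25°.
tan(true dip) = tan 23° / sin 25° = 1.0044
true dip = arctan 1.0044 = 45.13°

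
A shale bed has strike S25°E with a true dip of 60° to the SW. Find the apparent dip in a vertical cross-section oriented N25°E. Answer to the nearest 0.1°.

The section lies 50° from the strike.
tan(apparent dip) = tan 60° · sin 50° = 1.3268
α = arctan(1.3268) = 53.00°

53.0°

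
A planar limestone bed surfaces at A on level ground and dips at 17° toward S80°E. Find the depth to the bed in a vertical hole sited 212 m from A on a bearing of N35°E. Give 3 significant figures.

27.4 m

The hole lies 65° from the dip direction, so the down-dip offset is 212 × cos 65° = 89.60 m.
Depth = down-dip offset × tan(dip) = 89.60 × tan 17° = 89.60 × 0.3057
Depth = 27.39 m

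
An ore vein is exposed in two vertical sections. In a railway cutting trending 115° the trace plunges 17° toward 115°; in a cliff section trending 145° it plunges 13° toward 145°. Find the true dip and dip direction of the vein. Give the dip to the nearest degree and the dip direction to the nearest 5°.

true dip 17°, dip direction 100°

Represent each trace as a vector plunging at its apparent dip toward its trend (east-north-up frame): v₁ = (0.867, -0.404, -0.292), v₂ = (0.559, -0.798, -0.225).
n = v₁ × v₂ = (0.142, -0.032, 0.466) (taken with n_z > 0).
Dip δ = arctan(|n_h|/n_z) = arctan(0.146/0.466) = 17.4°.
Dip direction = atan2(0.142, -0.032) = 102° (azimuth of n's horizontal projection).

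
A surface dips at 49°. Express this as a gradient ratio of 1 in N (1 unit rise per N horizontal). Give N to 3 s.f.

1 : N means tan θ = 1/N, so N = 1/tan 49° = 1/1.1504

1 in 0.869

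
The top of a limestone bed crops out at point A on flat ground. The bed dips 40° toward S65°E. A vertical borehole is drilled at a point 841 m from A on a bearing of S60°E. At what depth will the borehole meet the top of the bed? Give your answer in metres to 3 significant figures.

703 m

The hole lies 5° from the dip direction, so the down-dip offset is 841 × cos 5° = 837.80 m.
Depth = down-dip offset × tan(dip) = 837.80 × tan 40° = 837.80 × 0.8391
Depth = 703.00 m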